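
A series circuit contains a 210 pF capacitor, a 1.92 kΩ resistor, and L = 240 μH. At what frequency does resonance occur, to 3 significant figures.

709 kHz

ω₀ = 1/√(LC) = 1/√(0.00024 × 2.1e-10) = 4.454e+06 rad/s
f₀ = ω₀/(2π) = 709 kHz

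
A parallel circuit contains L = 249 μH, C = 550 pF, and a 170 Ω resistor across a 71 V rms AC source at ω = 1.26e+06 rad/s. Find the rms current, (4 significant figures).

453.6 mA

X_L = ωL = 313.7 Ω
X_C = 1/(ωC) = 1443 Ω
Parallel: admittances add. Y = 1/R + 1/(jωL) + jωC
Y = (0.005882 − j0.002494) S
|Y| = 0.006389 S → |Z| = 1/|Y| = 156.5 Ω, ∠Z = −∠Y = 22.98°
I = V/|Z| = 71/156.5 = 453.6 mA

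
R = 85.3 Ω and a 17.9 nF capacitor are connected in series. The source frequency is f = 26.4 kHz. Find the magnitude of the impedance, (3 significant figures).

347 Ω

ω = 2πf = 165900 rad/s
X_C = 1/(ωC) = 337 Ω
Z = 85.3 − j337 Ω
|Z| = √(85.3² + 337²) = 347 Ω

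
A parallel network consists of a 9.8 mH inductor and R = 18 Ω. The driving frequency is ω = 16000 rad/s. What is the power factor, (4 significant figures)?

0.9935

X_L = ωL = 156.8 Ω
Parallel: admittances add. Y = 1/R + 1/(jωL)
Y = (0.05556 − j0.006378) S
|Y| = 0.05592 S → |Z| = 1/|Y| = 17.88 Ω, ∠Z = −∠Y = 6.549°
cos φ = cos(6.549°) = 0.9935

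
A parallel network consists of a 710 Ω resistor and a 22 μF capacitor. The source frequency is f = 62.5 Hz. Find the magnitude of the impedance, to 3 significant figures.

ω = 2πf = 392.7 rad/s
X_C = 1/(ωC) = 116 Ω
Parallel: admittances add. Y = 1/R + jωC
Y = (0.00141 + j0.00864) S
|Y| = 0.00875 S → |Z| = 1/|Y| = 114 Ω, ∠Z = −∠Y = -80.7°

114 Ω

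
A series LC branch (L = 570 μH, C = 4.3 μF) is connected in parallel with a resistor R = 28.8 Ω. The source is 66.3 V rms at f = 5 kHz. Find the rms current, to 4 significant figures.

6.718 A

ω = 2πf = 31420 rad/s
X_L = ωL = 17.91 Ω
X_C = 1/(ωC) = 7.403 Ω
Branch 1: Z₁ = R = 28.80 Ω
Branch 2 (series LC): Z₂ = j(X_L − X_C) = j10.50 Ω
Parallel: Z = Z₁Z₂/(Z₁+Z₂), |Z| = 9.869 Ω, ∠Z = 69.96°
I = V/|Z| = 66.3/9.869 = 6.718 A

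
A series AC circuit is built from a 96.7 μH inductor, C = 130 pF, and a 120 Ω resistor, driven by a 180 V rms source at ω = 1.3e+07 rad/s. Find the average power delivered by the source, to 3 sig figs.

8.51 W

X_L = ωL = 1260 Ω
X_C = 1/(ωC) = 592 Ω
Net reactance X = X_L − X_C = 665 Ω
Z = 120 + j665 Ω
|Z| = √(120² + 665²) = 676 Ω
∠Z = arctan(665/120) = 79.8°
I = V/|Z| = 266 mA
P = VI cos φ = 180 × 0.266 × cos(79.8°) = 8.51 W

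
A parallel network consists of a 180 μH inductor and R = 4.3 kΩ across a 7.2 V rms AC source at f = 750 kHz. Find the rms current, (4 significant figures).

ω = 2πf = 4.712e+06 rad/s
X_L = ωL = 848.2 Ω
Parallel: admittances add. Y = 1/R + 1/(jωL)
Y = (0.0002326 − j0.001179) S
|Y| = 0.001202 S → |Z| = 1/|Y| = 832.2 Ω, ∠Z = −∠Y = 78.84°
I = V/|Z| = 7.2/832.2 = 8.652 mA

8.652 mA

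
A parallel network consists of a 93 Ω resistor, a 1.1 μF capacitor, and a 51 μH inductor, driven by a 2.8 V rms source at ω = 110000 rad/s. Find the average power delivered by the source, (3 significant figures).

84.3 mW

X_L = ωL = 5.61 Ω
X_C = 1/(ωC) = 8.26 Ω
Parallel: admittances add. Y = 1/R + 1/(jωL) + jωC
Y = (0.0108 − j0.0573) S
|Y| = 0.0583 S → |Z| = 1/|Y| = 17.2 Ω, ∠Z = −∠Y = 79.4°
I = V/|Z| = 163 mA
P = VI cos φ = 2.8 × 0.163 × cos(79.4°) = 84.3 mW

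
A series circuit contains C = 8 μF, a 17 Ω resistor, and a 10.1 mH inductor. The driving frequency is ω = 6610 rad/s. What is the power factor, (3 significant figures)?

0.335

X_L = ωL = 66.8 Ω
X_C = 1/(ωC) = 18.9 Ω
Net reactance X = X_L − X_C = 47.9 Ω
Z = 17.0 + j47.9 Ω
|Z| = √(17.0² + 47.9²) = 50.8 Ω
∠Z = arctan(47.9/17.0) = 70.4°
cos φ = cos(70.4°) = 0.335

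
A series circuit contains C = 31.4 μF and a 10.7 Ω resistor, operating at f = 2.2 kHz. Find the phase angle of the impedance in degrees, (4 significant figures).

-12.15°

ω = 2πf = 13820 rad/s
X_C = 1/(ωC) = 2.304 Ω
Z = 10.70 − j2.304 Ω
|Z| = √(10.70² + 2.304²) = 10.95 Ω
∠Z = arctan(-2.304/10.70) = -12.15°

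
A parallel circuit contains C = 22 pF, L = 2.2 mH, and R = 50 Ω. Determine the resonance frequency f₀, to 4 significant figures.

723.4 kHz

ω₀ = 1/√(LC) = 1/√(0.0022 × 2.2e-11) = 4.545e+06 rad/s
f₀ = ω₀/(2π) = 723.4 kHz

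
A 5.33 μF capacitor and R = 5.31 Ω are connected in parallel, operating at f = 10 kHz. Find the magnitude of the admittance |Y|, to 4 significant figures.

ω = 2πf = 62830 rad/s
X_C = 1/(ωC) = 2.986 Ω
Parallel: admittances add. Y = 1/R + jωC
Y = (0.1883 + j0.3349) S
|Y| = 0.3842 S → |Z| = 1/|Y| = 2.603 Ω, ∠Z = −∠Y = -60.65°

384.2 mS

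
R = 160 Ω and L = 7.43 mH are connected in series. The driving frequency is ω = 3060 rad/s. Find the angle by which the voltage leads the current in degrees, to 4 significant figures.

X_L = ωL = 22.74 Ω
Z = 160.0 + j22.74 Ω
|Z| = √(160.0² + 22.74²) = 161.6 Ω
∠Z = arctan(22.74/160.0) = 8.088°

8.088°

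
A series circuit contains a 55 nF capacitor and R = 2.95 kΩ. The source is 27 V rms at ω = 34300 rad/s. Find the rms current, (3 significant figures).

X_C = 1/(ωC) = 530 Ω
Z = 2950 − j530 Ω
|Z| = √(2950² + 530²) = 3000 Ω
I = V/|Z| = 27/3000 = 9.01 mA

9.01 mA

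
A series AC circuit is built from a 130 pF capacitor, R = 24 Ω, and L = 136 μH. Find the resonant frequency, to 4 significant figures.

1.197 MHz

ω₀ = 1/√(LC) = 1/√(0.000136 × 1.3e-10) = 7.521e+06 rad/s
f₀ = ω₀/(2π) = 1.197 MHz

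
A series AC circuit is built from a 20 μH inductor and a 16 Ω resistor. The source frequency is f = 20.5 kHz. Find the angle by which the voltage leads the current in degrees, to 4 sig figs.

9.147°

ω = 2πf = 128800 rad/s
X_L = ωL = 2.576 Ω
Z = 16.00 + j2.576 Ω
|Z| = √(16.00² + 2.576²) = 16.21 Ω
∠Z = arctan(2.576/16.00) = 9.147°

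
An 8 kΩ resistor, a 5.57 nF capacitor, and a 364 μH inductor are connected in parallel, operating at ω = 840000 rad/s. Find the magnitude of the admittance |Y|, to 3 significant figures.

1.41 mS

X_L = ωL = 306 Ω
X_C = 1/(ωC) = 214 Ω
Parallel: admittances add. Y = 1/R + 1/(jωL) + jωC
Y = (0.000125 + j0.00141) S
|Y| = 0.00141 S → |Z| = 1/|Y| = 707 Ω, ∠Z = −∠Y = -84.9°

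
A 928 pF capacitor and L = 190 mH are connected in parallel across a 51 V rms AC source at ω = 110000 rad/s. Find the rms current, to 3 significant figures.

2.77 mA

X_L = ωL = 20900 Ω
X_C = 1/(ωC) = 9800 Ω
Parallel: admittances add. Y = 1/(jωL) + jωC
Y = (0 + j5.42e-05) S
|Y| = 5.42e-05 S → |Z| = 1/|Y| = 18400 Ω, ∠Z = −∠Y = -90.0°
I = V/|Z| = 51/18400 = 2.77 mA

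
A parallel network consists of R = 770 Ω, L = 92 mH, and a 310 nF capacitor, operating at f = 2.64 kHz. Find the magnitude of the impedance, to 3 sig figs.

ω = 2πf = 16590 rad/s
X_L = ωL = 1530 Ω
X_C = 1/(ωC) = 194 Ω
Parallel: admittances add. Y = 1/R + 1/(jωL) + jωC
Y = (0.00130 + j0.00449) S
|Y| = 0.00467 S → |Z| = 1/|Y| = 214 Ω, ∠Z = −∠Y = -73.9°

214 Ω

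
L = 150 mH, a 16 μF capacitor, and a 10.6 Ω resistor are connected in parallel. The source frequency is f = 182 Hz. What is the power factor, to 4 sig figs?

ω = 2πf = 1144 rad/s
X_L = ωL = 171.5 Ω
X_C = 1/(ωC) = 54.65 Ω
Parallel: admittances add. Y = 1/R + 1/(jωL) + jωC
Y = (0.09434 + j0.01247) S
|Y| = 0.09516 S → |Z| = 1/|Y| = 10.51 Ω, ∠Z = −∠Y = -7.528°
cos φ = cos(-7.528°) = 0.9914

0.9914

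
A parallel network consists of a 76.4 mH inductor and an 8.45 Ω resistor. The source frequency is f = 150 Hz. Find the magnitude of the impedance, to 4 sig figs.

ω = 2πf = 942.5 rad/s
X_L = ωL = 72.01 Ω
Parallel: admittances add. Y = 1/R + 1/(jωL)
Y = (0.1183 − j0.01389) S
|Y| = 0.1192 S → |Z| = 1/|Y| = 8.392 Ω, ∠Z = −∠Y = 6.693°

8.392 Ω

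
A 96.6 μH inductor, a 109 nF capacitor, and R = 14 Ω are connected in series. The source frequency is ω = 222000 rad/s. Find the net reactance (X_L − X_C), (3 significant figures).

-19.9 Ω

X_L = ωL = 21.4 Ω
X_C = 1/(ωC) = 41.3 Ω
X = 21.4 − 41.3 = -19.9 Ω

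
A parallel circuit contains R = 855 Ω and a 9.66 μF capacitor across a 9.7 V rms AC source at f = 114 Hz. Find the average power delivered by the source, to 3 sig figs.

110 mW

ω = 2πf = 716.3 rad/s
X_C = 1/(ωC) = 145 Ω
Parallel: admittances add. Y = 1/R + jωC
Y = (0.00117 + j0.00692) S
|Y| = 0.00702 S → |Z| = 1/|Y| = 143 Ω, ∠Z = −∠Y = -80.4°
I = V/|Z| = 68.1 mA
P = VI cos φ = 9.7 × 0.0681 × cos(-80.4°) = 110 mW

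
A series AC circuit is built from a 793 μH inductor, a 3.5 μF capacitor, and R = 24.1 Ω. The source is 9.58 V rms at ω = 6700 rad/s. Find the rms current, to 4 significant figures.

X_L = ωL = 5.313 Ω
X_C = 1/(ωC) = 42.64 Ω
Net reactance X = X_L − X_C = -37.33 Ω
Z = 24.10 − j37.33 Ω
|Z| = √(24.10² + 37.33²) = 44.43 Ω
I = V/|Z| = 9.58/44.43 = 215.6 mA

215.6 mA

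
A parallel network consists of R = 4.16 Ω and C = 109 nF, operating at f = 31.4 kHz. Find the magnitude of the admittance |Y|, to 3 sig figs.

ω = 2πf = 197300 rad/s
X_C = 1/(ωC) = 46.5 Ω
Parallel: admittances add. Y = 1/R + jωC
Y = (0.240 + j0.0215) S
|Y| = 0.241 S → |Z| = 1/|Y| = 4.14 Ω, ∠Z = −∠Y = -5.11°

241 mS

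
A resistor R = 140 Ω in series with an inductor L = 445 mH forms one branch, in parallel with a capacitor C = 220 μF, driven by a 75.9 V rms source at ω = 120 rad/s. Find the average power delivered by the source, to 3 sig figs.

35.9 W

X_L = ωL = 53.4 Ω
X_C = 1/(ωC) = 37.9 Ω
Branch 1 (R+jX_L): Z₁ = 140 + j53.4 Ω, |Z₁| = 150 Ω
Branch 2 (−jX_C): Z₂ = −j37.9 Ω
Parallel: Z = Z₁Z₂/(Z₁+Z₂), |Z| = 40.3 Ω, ∠Z = -75.4°
I = V/|Z| = 1.88 A
P = VI cos φ = 75.9 × 1.88 × cos(-75.4°) = 35.9 W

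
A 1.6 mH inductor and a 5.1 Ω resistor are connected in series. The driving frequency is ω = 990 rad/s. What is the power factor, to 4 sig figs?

0.9550

X_L = ωL = 1.584 Ω
Z = 5.100 + j1.584 Ω
|Z| = √(5.100² + 1.584²) = 5.340 Ω
∠Z = arctan(1.584/5.100) = 17.25°
cos φ = cos(17.25°) = 0.9550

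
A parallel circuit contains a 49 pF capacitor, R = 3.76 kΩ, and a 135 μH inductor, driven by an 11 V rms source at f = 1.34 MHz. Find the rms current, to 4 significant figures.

5.914 mA

ω = 2πf = 8.419e+06 rad/s
X_L = ωL = 1137 Ω
X_C = 1/(ωC) = 2424 Ω
Parallel: admittances add. Y = 1/R + 1/(jωL) + jωC
Y = (0.0002660 − j0.0004672) S
|Y| = 0.0005376 S → |Z| = 1/|Y| = 1860 Ω, ∠Z = −∠Y = 60.35°
I = V/|Z| = 11/1860 = 5.914 mA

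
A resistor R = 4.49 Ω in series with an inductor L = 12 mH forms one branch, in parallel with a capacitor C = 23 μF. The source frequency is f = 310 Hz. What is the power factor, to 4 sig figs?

0.9132

ω = 2πf = 1948 rad/s
X_L = ωL = 23.37 Ω
X_C = 1/(ωC) = 22.32 Ω
Branch 1 (R+jX_L): Z₁ = 4.490 + j23.37 Ω, |Z₁| = 23.80 Ω
Branch 2 (−jX_C): Z₂ = −j22.32 Ω
Parallel: Z = Z₁Z₂/(Z₁+Z₂), |Z| = 115.2 Ω, ∠Z = -24.06°
cos φ = cos(-24.06°) = 0.9132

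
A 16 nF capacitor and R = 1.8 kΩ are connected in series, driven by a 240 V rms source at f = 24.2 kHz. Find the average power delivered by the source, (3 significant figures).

30.4 W

ω = 2πf = 152100 rad/s
X_C = 1/(ωC) = 411 Ω
Z = 1800 − j411 Ω
|Z| = √(1800² + 411²) = 1850 Ω
∠Z = arctan(-411/1800) = -12.9°
I = V/|Z| = 130 mA
P = VI cos φ = 240 × 0.130 × cos(-12.9°) = 30.4 W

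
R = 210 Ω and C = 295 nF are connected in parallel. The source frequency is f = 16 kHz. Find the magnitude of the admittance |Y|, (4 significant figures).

30.04 mS

ω = 2πf = 100500 rad/s
X_C = 1/(ωC) = 33.72 Ω
Parallel: admittances add. Y = 1/R + jωC
Y = (0.004762 + j0.02966) S
|Y| = 0.03004 S → |Z| = 1/|Y| = 33.29 Ω, ∠Z = −∠Y = -80.88°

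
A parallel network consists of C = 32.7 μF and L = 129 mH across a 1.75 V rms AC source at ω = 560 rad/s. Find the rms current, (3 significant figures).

X_L = ωL = 72.2 Ω
X_C = 1/(ωC) = 54.6 Ω
Parallel: admittances add. Y = 1/(jωL) + jωC
Y = (0 + j0.00447) S
|Y| = 0.00447 S → |Z| = 1/|Y| = 224 Ω, ∠Z = −∠Y = -90.0°
I = V/|Z| = 1.75/224 = 7.82 mA

7.82 mA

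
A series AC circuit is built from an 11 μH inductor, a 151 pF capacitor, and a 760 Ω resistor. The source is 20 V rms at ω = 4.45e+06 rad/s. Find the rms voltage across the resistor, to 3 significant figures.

9.34 V

X_L = ωL = 48.9 Ω
X_C = 1/(ωC) = 1490 Ω
Net reactance X = X_L − X_C = -1440 Ω
Z = 760 − j1440 Ω
|Z| = √(760² + 1440²) = 1630 Ω
I = V/|Z| = 12.3 mA
V_R = I·|Z_R| = 0.0123 × 760 = 9.34 V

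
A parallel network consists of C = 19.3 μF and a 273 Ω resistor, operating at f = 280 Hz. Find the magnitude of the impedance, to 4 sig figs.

ω = 2πf = 1759 rad/s
X_C = 1/(ωC) = 29.45 Ω
Parallel: admittances add. Y = 1/R + jωC
Y = (0.003663 + j0.03395) S
|Y| = 0.03415 S → |Z| = 1/|Y| = 29.28 Ω, ∠Z = −∠Y = -83.84°

29.28 Ω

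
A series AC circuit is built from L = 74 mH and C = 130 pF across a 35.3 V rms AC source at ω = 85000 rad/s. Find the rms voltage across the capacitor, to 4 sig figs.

X_L = ωL = 6290 Ω
X_C = 1/(ωC) = 90500 Ω
Net reactance X = X_L − X_C = -84210 Ω
Z = − j84210 Ω
|Z| = √(0² + 84210²) = 84210 Ω
I = V/|Z| = 419.2 μA
V_C = I·|Z_C| = 0.0004192 × 90500 = 37.94 V

37.94 V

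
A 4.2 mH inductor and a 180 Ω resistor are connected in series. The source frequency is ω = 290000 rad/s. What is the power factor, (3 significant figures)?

X_L = ωL = 1220 Ω
Z = 180 + j1220 Ω
|Z| = √(180² + 1220²) = 1230 Ω
∠Z = arctan(1220/180) = 81.6°
cos φ = cos(81.6°) = 0.146

0.146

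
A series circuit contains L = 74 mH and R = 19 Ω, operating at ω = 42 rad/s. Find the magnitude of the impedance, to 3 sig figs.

19.3 Ω

X_L = ωL = 3.11 Ω
Z = 19.0 + j3.11 Ω
|Z| = √(19.0² + 3.11²) = 19.3 Ω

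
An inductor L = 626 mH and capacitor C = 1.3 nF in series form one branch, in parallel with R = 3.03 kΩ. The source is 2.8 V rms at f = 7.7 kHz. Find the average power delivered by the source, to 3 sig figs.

ω = 2πf = 48380 rad/s
X_L = ωL = 30300 Ω
X_C = 1/(ωC) = 15900 Ω
Branch 1: Z₁ = R = 3030 Ω
Branch 2 (series LC): Z₂ = j(X_L − X_C) = j14400 Ω
Parallel: Z = Z₁Z₂/(Z₁+Z₂), |Z| = 2960 Ω, ∠Z = 11.9°
I = V/|Z| = 944 μA
P = VI cos φ = 2.8 × 0.000944 × cos(11.9°) = 2.59 mW

2.59 mW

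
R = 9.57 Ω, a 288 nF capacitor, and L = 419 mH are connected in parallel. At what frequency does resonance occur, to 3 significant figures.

458 Hz

ω₀ = 1/√(LC) = 1/√(0.419 × 2.88e-07) = 2879 rad/s
f₀ = ω₀/(2π) = 458 Hz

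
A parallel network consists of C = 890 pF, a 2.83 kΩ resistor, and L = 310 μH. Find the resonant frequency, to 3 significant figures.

303 kHz

ω₀ = 1/√(LC) = 1/√(0.00031 × 8.9e-10) = 1.904e+06 rad/s
f₀ = ω₀/(2π) = 303 kHz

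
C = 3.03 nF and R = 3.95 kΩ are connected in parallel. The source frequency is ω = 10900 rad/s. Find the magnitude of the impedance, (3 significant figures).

X_C = 1/(ωC) = 30300 Ω
Parallel: admittances add. Y = 1/R + jωC
Y = (0.000253 + j3.3e-05) S
|Y| = 0.000255 S → |Z| = 1/|Y| = 3920 Ω, ∠Z = −∠Y = -7.43°

3920 Ω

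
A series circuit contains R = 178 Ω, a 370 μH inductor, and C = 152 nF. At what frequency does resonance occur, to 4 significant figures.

21.22 kHz

ω₀ = 1/√(LC) = 1/√(0.00037 × 1.52e-07) = 133300 rad/s
f₀ = ω₀/(2π) = 21.22 kHz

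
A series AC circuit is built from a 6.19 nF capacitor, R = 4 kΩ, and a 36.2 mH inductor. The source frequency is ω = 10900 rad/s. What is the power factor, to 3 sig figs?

0.267

X_L = ωL = 395 Ω
X_C = 1/(ωC) = 14800 Ω
Net reactance X = X_L − X_C = -14400 Ω
Z = 4000 − j14400 Ω
|Z| = √(4000² + 14400²) = 15000 Ω
∠Z = arctan(-14400/4000) = -74.5°
cos φ = cos(-74.5°) = 0.267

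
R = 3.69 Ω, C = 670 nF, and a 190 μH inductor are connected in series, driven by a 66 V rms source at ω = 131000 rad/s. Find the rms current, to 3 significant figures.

X_L = ωL = 24.9 Ω
X_C = 1/(ωC) = 11.4 Ω
Net reactance X = X_L − X_C = 13.5 Ω
Z = 3.69 + j13.5 Ω
|Z| = √(3.69² + 13.5²) = 14.0 Ω
I = V/|Z| = 66/14.0 = 4.72 A

4.72 A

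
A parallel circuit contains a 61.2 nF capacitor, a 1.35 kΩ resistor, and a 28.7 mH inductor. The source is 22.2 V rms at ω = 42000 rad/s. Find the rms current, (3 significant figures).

X_L = ωL = 1210 Ω
X_C = 1/(ωC) = 389 Ω
Parallel: admittances add. Y = 1/R + 1/(jωL) + jωC
Y = (0.000741 + j0.00174) S
|Y| = 0.00189 S → |Z| = 1/|Y| = 529 Ω, ∠Z = −∠Y = -66.9°
I = V/|Z| = 22.2/529 = 42.0 mA

42.0 mA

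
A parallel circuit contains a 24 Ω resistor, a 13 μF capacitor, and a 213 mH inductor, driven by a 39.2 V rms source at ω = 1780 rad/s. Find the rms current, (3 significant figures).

X_L = ωL = 379 Ω
X_C = 1/(ωC) = 43.2 Ω
Parallel: admittances add. Y = 1/R + 1/(jωL) + jωC
Y = (0.0417 + j0.0205) S
|Y| = 0.0464 S → |Z| = 1/|Y| = 21.5 Ω, ∠Z = −∠Y = -26.2°
I = V/|Z| = 39.2/21.5 = 1.82 A

1.82 A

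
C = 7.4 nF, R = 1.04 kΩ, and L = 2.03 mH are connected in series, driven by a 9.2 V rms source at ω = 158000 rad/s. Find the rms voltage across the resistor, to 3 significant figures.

8.18 V

X_L = ωL = 321 Ω
X_C = 1/(ωC) = 855 Ω
Net reactance X = X_L − X_C = -535 Ω
Z = 1040 − j535 Ω
|Z| = √(1040² + 535²) = 1170 Ω
I = V/|Z| = 7.87 mA
V_R = I·|Z_R| = 0.00787 × 1040 = 8.18 V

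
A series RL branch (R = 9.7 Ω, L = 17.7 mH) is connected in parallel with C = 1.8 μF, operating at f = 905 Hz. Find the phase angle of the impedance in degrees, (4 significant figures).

ω = 2πf = 5686 rad/s
X_L = ωL = 100.6 Ω
X_C = 1/(ωC) = 97.70 Ω
Branch 1 (R+jX_L): Z₁ = 9.700 + j100.6 Ω, |Z₁| = 101.1 Ω
Branch 2 (−jX_C): Z₂ = −j97.70 Ω
Parallel: Z = Z₁Z₂/(Z₁+Z₂), |Z| = 974.5 Ω, ∠Z = -22.40°

-22.40°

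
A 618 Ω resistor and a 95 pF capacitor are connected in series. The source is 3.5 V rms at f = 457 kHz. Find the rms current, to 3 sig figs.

ω = 2πf = 2.871e+06 rad/s
X_C = 1/(ωC) = 3670 Ω
Z = 618 − j3670 Ω
|Z| = √(618² + 3670²) = 3720 Ω
I = V/|Z| = 3.5/3720 = 941 μA

941 μA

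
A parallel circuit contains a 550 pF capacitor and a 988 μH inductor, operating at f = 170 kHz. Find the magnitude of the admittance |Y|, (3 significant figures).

360 μS

ω = 2πf = 1.068e+06 rad/s
X_L = ωL = 1060 Ω
X_C = 1/(ωC) = 1700 Ω
Parallel: admittances add. Y = 1/(jωL) + jωC
Y = (0 − j0.000360) S
|Y| = 0.000360 S → |Z| = 1/|Y| = 2780 Ω, ∠Z = −∠Y = 90.0°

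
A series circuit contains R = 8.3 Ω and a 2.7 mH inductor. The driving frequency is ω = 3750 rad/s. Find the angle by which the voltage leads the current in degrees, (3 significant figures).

50.7°

X_L = ωL = 10.1 Ω
Z = 8.30 + j10.1 Ω
|Z| = √(8.30² + 10.1²) = 13.1 Ω
∠Z = arctan(10.1/8.30) = 50.7°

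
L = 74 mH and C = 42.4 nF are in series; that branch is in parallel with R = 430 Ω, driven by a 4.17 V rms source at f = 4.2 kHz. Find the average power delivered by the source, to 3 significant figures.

40.4 mW

ω = 2πf = 26390 rad/s
X_L = ωL = 1950 Ω
X_C = 1/(ωC) = 894 Ω
Branch 1: Z₁ = R = 430 Ω
Branch 2 (series LC): Z₂ = j(X_L − X_C) = j1060 Ω
Parallel: Z = Z₁Z₂/(Z₁+Z₂), |Z| = 398 Ω, ∠Z = 22.1°
I = V/|Z| = 10.5 mA
P = VI cos φ = 4.17 × 0.0105 × cos(22.1°) = 40.4 mW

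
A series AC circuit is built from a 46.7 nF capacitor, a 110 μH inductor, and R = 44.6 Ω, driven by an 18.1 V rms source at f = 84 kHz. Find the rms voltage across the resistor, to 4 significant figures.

16.85 V

ω = 2πf = 527800 rad/s
X_L = ωL = 58.06 Ω
X_C = 1/(ωC) = 40.57 Ω
Net reactance X = X_L − X_C = 17.48 Ω
Z = 44.60 + j17.48 Ω
|Z| = √(44.60² + 17.48²) = 47.90 Ω
I = V/|Z| = 377.8 mA
V_R = I·|Z_R| = 0.3778 × 44.60 = 16.85 V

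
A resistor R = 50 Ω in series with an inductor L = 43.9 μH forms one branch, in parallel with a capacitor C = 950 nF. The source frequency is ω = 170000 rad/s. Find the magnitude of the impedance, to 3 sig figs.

6.26 Ω

X_L = ωL = 7.46 Ω
X_C = 1/(ωC) = 6.19 Ω
Branch 1 (R+jX_L): Z₁ = 50.0 + j7.46 Ω, |Z₁| = 50.6 Ω
Branch 2 (−jX_C): Z₂ = −j6.19 Ω
Parallel: Z = Z₁Z₂/(Z₁+Z₂), |Z| = 6.26 Ω, ∠Z = -83.0°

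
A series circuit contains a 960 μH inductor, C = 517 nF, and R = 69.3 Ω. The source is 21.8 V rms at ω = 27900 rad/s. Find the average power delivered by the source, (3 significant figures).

4.98 W

X_L = ωL = 26.8 Ω
X_C = 1/(ωC) = 69.3 Ω
Net reactance X = X_L − X_C = -42.5 Ω
Z = 69.3 − j42.5 Ω
|Z| = √(69.3² + 42.5²) = 81.3 Ω
∠Z = arctan(-42.5/69.3) = -31.5°
I = V/|Z| = 268 mA
P = VI cos φ = 21.8 × 0.268 × cos(-31.5°) = 4.98 W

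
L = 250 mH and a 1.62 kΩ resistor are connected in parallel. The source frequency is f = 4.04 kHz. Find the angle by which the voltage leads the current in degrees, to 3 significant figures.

14.3°

ω = 2πf = 25380 rad/s
X_L = ωL = 6350 Ω
Parallel: admittances add. Y = 1/R + 1/(jωL)
Y = (0.000617 − j0.000158) S
|Y| = 0.000637 S → |Z| = 1/|Y| = 1570 Ω, ∠Z = −∠Y = 14.3°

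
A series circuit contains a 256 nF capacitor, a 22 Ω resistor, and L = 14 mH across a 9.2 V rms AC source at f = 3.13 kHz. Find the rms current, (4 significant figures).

ω = 2πf = 19670 rad/s
X_L = ωL = 275.3 Ω
X_C = 1/(ωC) = 198.6 Ω
Net reactance X = X_L − X_C = 76.70 Ω
Z = 22.00 + j76.70 Ω
|Z| = √(22.00² + 76.70²) = 79.80 Ω
I = V/|Z| = 9.2/79.80 = 115.3 mA

115.3 mA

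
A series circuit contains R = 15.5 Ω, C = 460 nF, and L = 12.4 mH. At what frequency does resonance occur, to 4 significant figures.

ω₀ = 1/√(LC) = 1/√(0.0124 × 4.6e-07) = 13240 rad/s
f₀ = ω₀/(2π) = 2.107 kHz

2.107 kHz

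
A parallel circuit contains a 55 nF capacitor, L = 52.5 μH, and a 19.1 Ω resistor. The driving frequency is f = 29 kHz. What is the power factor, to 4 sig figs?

ω = 2πf = 182200 rad/s
X_L = ωL = 9.566 Ω
X_C = 1/(ωC) = 99.78 Ω
Parallel: admittances add. Y = 1/R + 1/(jωL) + jωC
Y = (0.05236 − j0.09451) S
|Y| = 0.1080 S → |Z| = 1/|Y| = 9.255 Ω, ∠Z = −∠Y = 61.02°
cos φ = cos(61.02°) = 0.4846

0.4846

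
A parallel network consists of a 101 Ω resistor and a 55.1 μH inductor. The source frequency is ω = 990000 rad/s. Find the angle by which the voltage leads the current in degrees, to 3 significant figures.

X_L = ωL = 54.5 Ω
Parallel: admittances add. Y = 1/R + 1/(jωL)
Y = (0.00990 − j0.0183) S
|Y| = 0.0208 S → |Z| = 1/|Y| = 48.0 Ω, ∠Z = −∠Y = 61.6°

61.6°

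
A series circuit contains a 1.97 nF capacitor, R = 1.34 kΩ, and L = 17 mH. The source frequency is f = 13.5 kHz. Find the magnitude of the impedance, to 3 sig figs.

ω = 2πf = 84820 rad/s
X_L = ωL = 1440 Ω
X_C = 1/(ωC) = 5980 Ω
Net reactance X = X_L − X_C = -4540 Ω
Z = 1340 − j4540 Ω
|Z| = √(1340² + 4540²) = 4740 Ω

4740 Ω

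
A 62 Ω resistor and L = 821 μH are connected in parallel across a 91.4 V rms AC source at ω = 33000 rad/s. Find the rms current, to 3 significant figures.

3.68 A

X_L = ωL = 27.1 Ω
Parallel: admittances add. Y = 1/R + 1/(jωL)
Y = (0.0161 − j0.0369) S
|Y| = 0.0403 S → |Z| = 1/|Y| = 24.8 Ω, ∠Z = −∠Y = 66.4°
I = V/|Z| = 91.4/24.8 = 3.68 A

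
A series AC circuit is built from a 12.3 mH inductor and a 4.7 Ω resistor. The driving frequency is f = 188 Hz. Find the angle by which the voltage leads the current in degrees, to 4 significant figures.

ω = 2πf = 1181 rad/s
X_L = ωL = 14.53 Ω
Z = 4.700 + j14.53 Ω
|Z| = √(4.700² + 14.53²) = 15.27 Ω
∠Z = arctan(14.53/4.700) = 72.07°

72.07°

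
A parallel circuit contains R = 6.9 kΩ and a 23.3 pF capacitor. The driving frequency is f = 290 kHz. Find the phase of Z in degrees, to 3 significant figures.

ω = 2πf = 1.822e+06 rad/s
X_C = 1/(ωC) = 23600 Ω
Parallel: admittances add. Y = 1/R + jωC
Y = (0.000145 + j4.25e-05) S
|Y| = 0.000151 S → |Z| = 1/|Y| = 6620 Ω, ∠Z = −∠Y = -16.3°

-16.3°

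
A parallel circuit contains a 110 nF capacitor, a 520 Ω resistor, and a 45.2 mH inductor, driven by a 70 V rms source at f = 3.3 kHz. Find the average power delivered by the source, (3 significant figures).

ω = 2πf = 20730 rad/s
X_L = ωL = 937 Ω
X_C = 1/(ωC) = 438 Ω
Parallel: admittances add. Y = 1/R + 1/(jωL) + jωC
Y = (0.00192 + j0.00121) S
|Y| = 0.00227 S → |Z| = 1/|Y| = 440 Ω, ∠Z = −∠Y = -32.3°
I = V/|Z| = 159 mA
P = VI cos φ = 70 × 0.159 × cos(-32.3°) = 9.42 W

9.42 W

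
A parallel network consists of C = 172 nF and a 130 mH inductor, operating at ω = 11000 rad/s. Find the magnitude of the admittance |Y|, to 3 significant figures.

X_L = ωL = 1430 Ω
X_C = 1/(ωC) = 529 Ω
Parallel: admittances add. Y = 1/(jωL) + jωC
Y = (0 + j0.00119) S
|Y| = 0.00119 S → |Z| = 1/|Y| = 838 Ω, ∠Z = −∠Y = -90.0°

1.19 mS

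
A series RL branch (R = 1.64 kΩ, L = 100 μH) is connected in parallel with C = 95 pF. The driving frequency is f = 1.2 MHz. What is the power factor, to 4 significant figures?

ω = 2πf = 7.54e+06 rad/s
X_L = ωL = 754.0 Ω
X_C = 1/(ωC) = 1396 Ω
Branch 1 (R+jX_L): Z₁ = 1640 + j754.0 Ω, |Z₁| = 1805 Ω
Branch 2 (−jX_C): Z₂ = −j1396 Ω
Parallel: Z = Z₁Z₂/(Z₁+Z₂), |Z| = 1431 Ω, ∠Z = -43.93°
cos φ = cos(-43.93°) = 0.7202

0.7202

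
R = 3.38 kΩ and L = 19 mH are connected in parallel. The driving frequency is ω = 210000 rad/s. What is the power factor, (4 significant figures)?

X_L = ωL = 3990 Ω
Parallel: admittances add. Y = 1/R + 1/(jωL)
Y = (0.0002959 − j0.0002506) S
|Y| = 0.0003877 S → |Z| = 1/|Y| = 2579 Ω, ∠Z = −∠Y = 40.27°
cos φ = cos(40.27°) = 0.7630

0.7630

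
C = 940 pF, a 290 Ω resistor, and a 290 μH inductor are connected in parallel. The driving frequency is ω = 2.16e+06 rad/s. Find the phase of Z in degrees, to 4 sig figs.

X_L = ωL = 626.4 Ω
X_C = 1/(ωC) = 492.5 Ω
Parallel: admittances add. Y = 1/R + 1/(jωL) + jωC
Y = (0.003448 + j0.0004340) S
|Y| = 0.003475 S → |Z| = 1/|Y| = 287.7 Ω, ∠Z = −∠Y = -7.173°

-7.173°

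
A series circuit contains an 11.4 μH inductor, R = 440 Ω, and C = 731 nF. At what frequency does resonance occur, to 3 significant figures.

ω₀ = 1/√(LC) = 1/√(1.14e-05 × 7.31e-07) = 346400 rad/s
f₀ = ω₀/(2π) = 55.1 kHz

55.1 kHz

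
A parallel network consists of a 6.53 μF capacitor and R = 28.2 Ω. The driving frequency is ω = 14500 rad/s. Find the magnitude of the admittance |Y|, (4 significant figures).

X_C = 1/(ωC) = 10.56 Ω
Parallel: admittances add. Y = 1/R + jωC
Y = (0.03546 + j0.09469) S
|Y| = 0.1011 S → |Z| = 1/|Y| = 9.890 Ω, ∠Z = −∠Y = -69.47°

101.1 mS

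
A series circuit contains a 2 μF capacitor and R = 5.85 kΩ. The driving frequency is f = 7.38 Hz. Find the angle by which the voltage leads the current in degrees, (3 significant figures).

ω = 2πf = 46.37 rad/s
X_C = 1/(ωC) = 10800 Ω
Z = 5850 − j10800 Ω
|Z| = √(5850² + 10800²) = 12300 Ω
∠Z = arctan(-10800/5850) = -61.5°

-61.5°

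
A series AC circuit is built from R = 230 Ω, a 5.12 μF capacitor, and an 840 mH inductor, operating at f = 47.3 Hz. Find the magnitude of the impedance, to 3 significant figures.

ω = 2πf = 297.2 rad/s
X_L = ωL = 250 Ω
X_C = 1/(ωC) = 657 Ω
Net reactance X = X_L − X_C = -408 Ω
Z = 230 − j408 Ω
|Z| = √(230² + 408²) = 468 Ω

468 Ω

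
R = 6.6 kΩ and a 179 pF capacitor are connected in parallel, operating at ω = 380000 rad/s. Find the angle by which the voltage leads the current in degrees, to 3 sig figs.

-24.2°

X_C = 1/(ωC) = 14700 Ω
Parallel: admittances add. Y = 1/R + jωC
Y = (0.000152 + j6.8e-05) S
|Y| = 0.000166 S → |Z| = 1/|Y| = 6020 Ω, ∠Z = −∠Y = -24.2°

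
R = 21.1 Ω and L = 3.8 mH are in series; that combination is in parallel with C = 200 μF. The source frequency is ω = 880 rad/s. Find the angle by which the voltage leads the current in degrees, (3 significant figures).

X_L = ωL = 3.34 Ω
X_C = 1/(ωC) = 5.68 Ω
Branch 1 (R+jX_L): Z₁ = 21.1 + j3.34 Ω, |Z₁| = 21.4 Ω
Branch 2 (−jX_C): Z₂ = −j5.68 Ω
Parallel: Z = Z₁Z₂/(Z₁+Z₂), |Z| = 5.72 Ω, ∠Z = -74.7°

-74.7°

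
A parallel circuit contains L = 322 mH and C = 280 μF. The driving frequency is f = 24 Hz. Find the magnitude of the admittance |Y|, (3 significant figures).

21.6 mS

ω = 2πf = 150.8 rad/s
X_L = ωL = 48.6 Ω
X_C = 1/(ωC) = 23.7 Ω
Parallel: admittances add. Y = 1/(jωL) + jωC
Y = (0 + j0.0216) S
|Y| = 0.0216 S → |Z| = 1/|Y| = 46.2 Ω, ∠Z = −∠Y = -90.0°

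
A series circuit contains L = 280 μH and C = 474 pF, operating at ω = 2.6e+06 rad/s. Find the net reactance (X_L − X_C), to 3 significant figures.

-83.4 Ω

X_L = ωL = 728 Ω
X_C = 1/(ωC) = 811 Ω
X = 728 − 811 = -83.4 Ω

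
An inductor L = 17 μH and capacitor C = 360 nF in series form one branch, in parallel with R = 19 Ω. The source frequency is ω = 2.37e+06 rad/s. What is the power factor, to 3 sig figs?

0.900

X_L = ωL = 40.3 Ω
X_C = 1/(ωC) = 1.17 Ω
Branch 1: Z₁ = R = 19.0 Ω
Branch 2 (series LC): Z₂ = j(X_L − X_C) = j39.1 Ω
Parallel: Z = Z₁Z₂/(Z₁+Z₂), |Z| = 17.1 Ω, ∠Z = 25.9°
cos φ = cos(25.9°) = 0.900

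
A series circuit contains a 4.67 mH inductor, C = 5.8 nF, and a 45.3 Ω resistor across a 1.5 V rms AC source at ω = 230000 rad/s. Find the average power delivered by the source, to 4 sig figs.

X_L = ωL = 1074 Ω
X_C = 1/(ωC) = 749.6 Ω
Net reactance X = X_L − X_C = 324.5 Ω
Z = 45.30 + j324.5 Ω
|Z| = √(45.30² + 324.5²) = 327.6 Ω
∠Z = arctan(324.5/45.30) = 82.05°
I = V/|Z| = 4.578 mA
P = VI cos φ = 1.5 × 0.004578 × cos(82.05°) = 949.6 μW

949.6 μW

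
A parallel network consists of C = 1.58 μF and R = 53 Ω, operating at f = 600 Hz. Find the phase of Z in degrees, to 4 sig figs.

ω = 2πf = 3770 rad/s
X_C = 1/(ωC) = 167.9 Ω
Parallel: admittances add. Y = 1/R + jωC
Y = (0.01887 + j0.005956) S
|Y| = 0.01979 S → |Z| = 1/|Y| = 50.54 Ω, ∠Z = −∠Y = -17.52°

-17.52°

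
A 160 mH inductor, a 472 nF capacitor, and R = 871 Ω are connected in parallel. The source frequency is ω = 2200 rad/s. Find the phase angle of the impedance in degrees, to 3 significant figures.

X_L = ωL = 352 Ω
X_C = 1/(ωC) = 963 Ω
Parallel: admittances add. Y = 1/R + 1/(jωL) + jωC
Y = (0.00115 − j0.00180) S
|Y| = 0.00214 S → |Z| = 1/|Y| = 468 Ω, ∠Z = −∠Y = 57.5°

57.5°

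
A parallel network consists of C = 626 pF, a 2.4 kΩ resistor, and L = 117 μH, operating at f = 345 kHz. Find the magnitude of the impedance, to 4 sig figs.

ω = 2πf = 2.168e+06 rad/s
X_L = ωL = 253.6 Ω
X_C = 1/(ωC) = 736.9 Ω
Parallel: admittances add. Y = 1/R + 1/(jωL) + jωC
Y = (0.0004167 − j0.002586) S
|Y| = 0.002619 S → |Z| = 1/|Y| = 381.8 Ω, ∠Z = −∠Y = 80.85°

381.8 Ω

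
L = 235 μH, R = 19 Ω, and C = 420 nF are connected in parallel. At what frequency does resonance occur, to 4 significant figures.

ω₀ = 1/√(LC) = 1/√(0.000235 × 4.2e-07) = 100700 rad/s
f₀ = ω₀/(2π) = 16.02 kHz

16.02 kHz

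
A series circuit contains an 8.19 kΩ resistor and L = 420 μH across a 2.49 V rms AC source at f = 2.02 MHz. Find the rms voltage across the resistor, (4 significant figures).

ω = 2πf = 1.269e+07 rad/s
X_L = ωL = 5331 Ω
Z = 8190 + j5331 Ω
|Z| = √(8190² + 5331²) = 9772 Ω
I = V/|Z| = 254.8 μA
V_R = I·|Z_R| = 0.0002548 × 8190 = 2.087 V

2.087 V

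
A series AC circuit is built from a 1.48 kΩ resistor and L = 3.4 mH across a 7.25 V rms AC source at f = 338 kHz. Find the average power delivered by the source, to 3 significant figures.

ω = 2πf = 2.124e+06 rad/s
X_L = ωL = 7220 Ω
Z = 1480 + j7220 Ω
|Z| = √(1480² + 7220²) = 7370 Ω
∠Z = arctan(7220/1480) = 78.4°
I = V/|Z| = 984 μA
P = VI cos φ = 7.25 × 0.000984 × cos(78.4°) = 1.43 mW

1.43 mW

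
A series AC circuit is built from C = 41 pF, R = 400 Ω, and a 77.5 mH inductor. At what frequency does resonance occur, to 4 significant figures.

ω₀ = 1/√(LC) = 1/√(0.0775 × 4.1e-11) = 561000 rad/s
f₀ = ω₀/(2π) = 89.28 kHz

89.28 kHz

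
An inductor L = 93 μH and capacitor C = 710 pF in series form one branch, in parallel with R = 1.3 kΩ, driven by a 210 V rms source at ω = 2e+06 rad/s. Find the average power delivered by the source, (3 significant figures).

X_L = ωL = 186 Ω
X_C = 1/(ωC) = 704 Ω
Branch 1: Z₁ = R = 1300 Ω
Branch 2 (series LC): Z₂ = j(X_L − X_C) = −j518 Ω
Parallel: Z = Z₁Z₂/(Z₁+Z₂), |Z| = 481 Ω, ∠Z = -68.3°
I = V/|Z| = 436 mA
P = VI cos φ = 210 × 0.436 × cos(-68.3°) = 33.9 W

33.9 W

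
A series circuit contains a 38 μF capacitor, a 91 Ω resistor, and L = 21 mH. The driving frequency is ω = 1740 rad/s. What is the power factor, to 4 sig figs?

X_L = ωL = 36.54 Ω
X_C = 1/(ωC) = 15.12 Ω
Net reactance X = X_L − X_C = 21.42 Ω
Z = 91.00 + j21.42 Ω
|Z| = √(91.00² + 21.42²) = 93.49 Ω
∠Z = arctan(21.42/91.00) = 13.24°
cos φ = cos(13.24°) = 0.9734

0.9734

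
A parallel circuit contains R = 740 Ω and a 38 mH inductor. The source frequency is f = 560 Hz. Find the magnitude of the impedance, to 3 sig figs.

ω = 2πf = 3519 rad/s
X_L = ωL = 134 Ω
Parallel: admittances add. Y = 1/R + 1/(jωL)
Y = (0.00135 − j0.00748) S
|Y| = 0.00760 S → |Z| = 1/|Y| = 132 Ω, ∠Z = −∠Y = 79.8°

132 Ω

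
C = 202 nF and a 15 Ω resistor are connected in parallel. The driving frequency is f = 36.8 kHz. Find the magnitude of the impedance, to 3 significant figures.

ω = 2πf = 231200 rad/s
X_C = 1/(ωC) = 21.4 Ω
Parallel: admittances add. Y = 1/R + jωC
Y = (0.0667 + j0.0467) S
|Y| = 0.0814 S → |Z| = 1/|Y| = 12.3 Ω, ∠Z = −∠Y = -35.0°

12.3 Ω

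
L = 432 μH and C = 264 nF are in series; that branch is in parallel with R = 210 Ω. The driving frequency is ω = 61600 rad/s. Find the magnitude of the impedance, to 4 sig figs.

X_L = ωL = 26.61 Ω
X_C = 1/(ωC) = 61.49 Ω
Branch 1: Z₁ = R = 210.0 Ω
Branch 2 (series LC): Z₂ = j(X_L − X_C) = −j34.88 Ω
Parallel: Z = Z₁Z₂/(Z₁+Z₂), |Z| = 34.41 Ω, ∠Z = -80.57°

34.41 Ω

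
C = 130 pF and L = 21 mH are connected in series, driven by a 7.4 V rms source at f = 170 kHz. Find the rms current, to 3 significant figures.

486 μA

ω = 2πf = 1.068e+06 rad/s
X_L = ωL = 22400 Ω
X_C = 1/(ωC) = 7200 Ω
Net reactance X = X_L − X_C = 15200 Ω
Z = j15200 Ω
|Z| = √(0² + 15200²) = 15200 Ω
I = V/|Z| = 7.4/15200 = 486 μA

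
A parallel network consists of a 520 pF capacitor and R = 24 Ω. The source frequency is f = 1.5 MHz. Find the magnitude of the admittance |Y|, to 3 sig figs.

42.0 mS

ω = 2πf = 9.425e+06 rad/s
X_C = 1/(ωC) = 204 Ω
Parallel: admittances add. Y = 1/R + jωC
Y = (0.0417 + j0.00490) S
|Y| = 0.0420 S → |Z| = 1/|Y| = 23.8 Ω, ∠Z = −∠Y = -6.71°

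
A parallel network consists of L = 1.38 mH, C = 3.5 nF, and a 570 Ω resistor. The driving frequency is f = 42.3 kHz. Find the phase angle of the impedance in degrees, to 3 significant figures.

45.7°

ω = 2πf = 265800 rad/s
X_L = ωL = 367 Ω
X_C = 1/(ωC) = 1080 Ω
Parallel: admittances add. Y = 1/R + 1/(jωL) + jωC
Y = (0.00175 − j0.00180) S
|Y| = 0.00251 S → |Z| = 1/|Y| = 398 Ω, ∠Z = −∠Y = 45.7°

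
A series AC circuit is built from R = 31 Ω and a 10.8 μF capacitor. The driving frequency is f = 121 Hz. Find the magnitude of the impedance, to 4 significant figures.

ω = 2πf = 760.3 rad/s
X_C = 1/(ωC) = 121.8 Ω
Z = 31.00 − j121.8 Ω
|Z| = √(31.00² + 121.8²) = 125.7 Ω

125.7 Ω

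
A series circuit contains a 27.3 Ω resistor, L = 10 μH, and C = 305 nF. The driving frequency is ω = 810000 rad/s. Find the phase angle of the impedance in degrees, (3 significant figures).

8.44°

X_L = ωL = 8.10 Ω
X_C = 1/(ωC) = 4.05 Ω
Net reactance X = X_L − X_C = 4.05 Ω
Z = 27.3 + j4.05 Ω
|Z| = √(27.3² + 4.05²) = 27.6 Ω
∠Z = arctan(4.05/27.3) = 8.44°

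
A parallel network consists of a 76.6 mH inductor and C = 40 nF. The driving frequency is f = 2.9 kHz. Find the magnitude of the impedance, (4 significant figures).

80730 Ω

ω = 2πf = 18220 rad/s
X_L = ωL = 1396 Ω
X_C = 1/(ωC) = 1372 Ω
Parallel: admittances add. Y = 1/(jωL) + jωC
Y = (0 + j1.239e-05) S
|Y| = 1.239e-05 S → |Z| = 1/|Y| = 80730 Ω, ∠Z = −∠Y = -90.00°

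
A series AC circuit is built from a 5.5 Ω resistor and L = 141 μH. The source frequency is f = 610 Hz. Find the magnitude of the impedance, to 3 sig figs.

5.53 Ω

ω = 2πf = 3833 rad/s
X_L = ωL = 0.540 Ω
Z = 5.50 + j0.540 Ω
|Z| = √(5.50² + 0.540²) = 5.53 Ω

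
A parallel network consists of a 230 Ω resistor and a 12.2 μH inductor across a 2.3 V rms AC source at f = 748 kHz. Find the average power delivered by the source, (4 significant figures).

ω = 2πf = 4.7e+06 rad/s
X_L = ωL = 57.34 Ω
Parallel: admittances add. Y = 1/R + 1/(jωL)
Y = (0.004348 − j0.01744) S
|Y| = 0.01797 S → |Z| = 1/|Y| = 55.64 Ω, ∠Z = −∠Y = 76.00°
I = V/|Z| = 41.34 mA
P = VI cos φ = 2.3 × 0.04134 × cos(76.00°) = 23.00 mW

23.00 mW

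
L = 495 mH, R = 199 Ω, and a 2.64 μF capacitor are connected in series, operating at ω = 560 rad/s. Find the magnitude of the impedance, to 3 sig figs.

446 Ω

X_L = ωL = 277 Ω
X_C = 1/(ωC) = 676 Ω
Net reactance X = X_L − X_C = -399 Ω
Z = 199 − j399 Ω
|Z| = √(199² + 399²) = 446 Ω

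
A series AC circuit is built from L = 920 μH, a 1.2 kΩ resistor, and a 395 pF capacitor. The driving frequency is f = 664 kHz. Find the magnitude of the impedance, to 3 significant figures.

ω = 2πf = 4.172e+06 rad/s
X_L = ωL = 3840 Ω
X_C = 1/(ωC) = 607 Ω
Net reactance X = X_L − X_C = 3230 Ω
Z = 1200 + j3230 Ω
|Z| = √(1200² + 3230²) = 3450 Ω

3450 Ω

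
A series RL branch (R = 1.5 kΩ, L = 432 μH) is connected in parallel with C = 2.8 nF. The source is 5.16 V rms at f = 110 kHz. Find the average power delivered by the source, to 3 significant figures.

ω = 2πf = 691200 rad/s
X_L = ωL = 299 Ω
X_C = 1/(ωC) = 517 Ω
Branch 1 (R+jX_L): Z₁ = 1500 + j299 Ω, |Z₁| = 1530 Ω
Branch 2 (−jX_C): Z₂ = −j517 Ω
Parallel: Z = Z₁Z₂/(Z₁+Z₂), |Z| = 521 Ω, ∠Z = -70.5°
I = V/|Z| = 9.90 mA
P = VI cos φ = 5.16 × 0.00990 × cos(-70.5°) = 17.1 mW

17.1 mW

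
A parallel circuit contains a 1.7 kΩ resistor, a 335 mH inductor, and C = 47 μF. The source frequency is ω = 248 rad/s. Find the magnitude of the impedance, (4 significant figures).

1427 Ω

X_L = ωL = 83.08 Ω
X_C = 1/(ωC) = 85.79 Ω
Parallel: admittances add. Y = 1/R + 1/(jωL) + jωC
Y = (0.0005882 − j0.0003806) S
|Y| = 0.0007006 S → |Z| = 1/|Y| = 1427 Ω, ∠Z = −∠Y = 32.90°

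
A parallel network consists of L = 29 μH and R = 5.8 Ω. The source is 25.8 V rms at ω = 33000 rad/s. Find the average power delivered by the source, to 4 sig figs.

X_L = ωL = 0.9570 Ω
Parallel: admittances add. Y = 1/R + 1/(jωL)
Y = (0.1724 − j1.045) S
|Y| = 1.059 S → |Z| = 1/|Y| = 0.9442 Ω, ∠Z = −∠Y = 80.63°
I = V/|Z| = 27.32 A
P = VI cos φ = 25.8 × 27.32 × cos(80.63°) = 114.8 W

114.8 W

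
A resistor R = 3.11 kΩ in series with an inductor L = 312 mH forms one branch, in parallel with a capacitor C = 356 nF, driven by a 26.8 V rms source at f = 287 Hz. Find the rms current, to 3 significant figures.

ω = 2πf = 1803 rad/s
X_L = ωL = 563 Ω
X_C = 1/(ωC) = 1560 Ω
Branch 1 (R+jX_L): Z₁ = 3110 + j563 Ω, |Z₁| = 3160 Ω
Branch 2 (−jX_C): Z₂ = −j1560 Ω
Parallel: Z = Z₁Z₂/(Z₁+Z₂), |Z| = 1510 Ω, ∠Z = -62.0°
I = V/|Z| = 26.8/1510 = 17.8 mA

17.8 mA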